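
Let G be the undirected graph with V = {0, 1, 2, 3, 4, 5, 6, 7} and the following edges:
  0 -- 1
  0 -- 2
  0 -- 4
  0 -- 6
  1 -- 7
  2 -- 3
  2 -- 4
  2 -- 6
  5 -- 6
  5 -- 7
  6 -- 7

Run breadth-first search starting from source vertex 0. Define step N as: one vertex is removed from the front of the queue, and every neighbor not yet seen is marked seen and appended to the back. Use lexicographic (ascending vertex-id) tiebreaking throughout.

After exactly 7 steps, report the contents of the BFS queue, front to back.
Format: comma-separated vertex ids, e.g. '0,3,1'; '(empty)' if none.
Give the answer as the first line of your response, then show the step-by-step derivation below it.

5

step 1: dequeue 0; queue=[1,2,4,6]; order=0
step 2: dequeue 1; queue=[2,4,6,7]; order=0,1
step 3: dequeue 2; queue=[4,6,7,3]; order=0,1,2
step 4: dequeue 4; queue=[6,7,3]; order=0,1,2,4
step 5: dequeue 6; queue=[7,3,5]; order=0,1,2,4,6
step 6: dequeue 7; queue=[3,5]; order=0,1,2,4,6,7
step 7: dequeue 3; queue=[5]; order=0,1,2,4,6,7,3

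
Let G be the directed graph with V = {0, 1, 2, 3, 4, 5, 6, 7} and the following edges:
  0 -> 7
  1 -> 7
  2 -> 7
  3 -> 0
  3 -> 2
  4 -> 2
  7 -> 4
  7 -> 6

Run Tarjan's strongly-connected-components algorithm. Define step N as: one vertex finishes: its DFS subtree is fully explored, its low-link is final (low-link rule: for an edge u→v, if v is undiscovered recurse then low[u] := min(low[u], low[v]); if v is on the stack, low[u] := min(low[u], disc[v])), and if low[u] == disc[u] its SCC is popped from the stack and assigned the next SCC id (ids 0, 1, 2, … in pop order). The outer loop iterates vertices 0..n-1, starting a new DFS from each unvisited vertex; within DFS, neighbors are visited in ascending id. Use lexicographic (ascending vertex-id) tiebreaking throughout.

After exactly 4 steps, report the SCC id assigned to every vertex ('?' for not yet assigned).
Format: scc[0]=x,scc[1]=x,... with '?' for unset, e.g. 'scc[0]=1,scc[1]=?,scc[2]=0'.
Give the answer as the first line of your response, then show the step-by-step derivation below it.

scc[0]=?,scc[1]=?,scc[2]=1,scc[3]=?,scc[4]=1,scc[5]=?,scc[6]=0,scc[7]=1

step 1: low=(low[0]=0,low[1]=?,low[2]=1,low[3]=?,low[4]=2,low[5]=?,low[6]=?,low[7]=1); scc=(scc[0]=?,scc[1]=?,scc[2]=?,scc[3]=?,scc[4]=?,scc[5]=?,scc[6]=?,scc[7]=?)
step 2: low=(low[0]=0,low[1]=?,low[2]=1,low[3]=?,low[4]=1,low[5]=?,low[6]=?,low[7]=1); scc=(scc[0]=?,scc[1]=?,scc[2]=?,scc[3]=?,scc[4]=?,scc[5]=?,scc[6]=?,scc[7]=?)
step 3: low=(low[0]=0,low[1]=?,low[2]=1,low[3]=?,low[4]=1,low[5]=?,low[6]=4,low[7]=1); scc=(scc[0]=?,scc[1]=?,scc[2]=?,scc[3]=?,scc[4]=?,scc[5]=?,scc[6]=0,scc[7]=?)
step 4: low=(low[0]=0,low[1]=?,low[2]=1,low[3]=?,low[4]=1,low[5]=?,low[6]=4,low[7]=1); scc=(scc[0]=?,scc[1]=?,scc[2]=1,scc[3]=?,scc[4]=1,scc[5]=?,scc[6]=0,scc[7]=1)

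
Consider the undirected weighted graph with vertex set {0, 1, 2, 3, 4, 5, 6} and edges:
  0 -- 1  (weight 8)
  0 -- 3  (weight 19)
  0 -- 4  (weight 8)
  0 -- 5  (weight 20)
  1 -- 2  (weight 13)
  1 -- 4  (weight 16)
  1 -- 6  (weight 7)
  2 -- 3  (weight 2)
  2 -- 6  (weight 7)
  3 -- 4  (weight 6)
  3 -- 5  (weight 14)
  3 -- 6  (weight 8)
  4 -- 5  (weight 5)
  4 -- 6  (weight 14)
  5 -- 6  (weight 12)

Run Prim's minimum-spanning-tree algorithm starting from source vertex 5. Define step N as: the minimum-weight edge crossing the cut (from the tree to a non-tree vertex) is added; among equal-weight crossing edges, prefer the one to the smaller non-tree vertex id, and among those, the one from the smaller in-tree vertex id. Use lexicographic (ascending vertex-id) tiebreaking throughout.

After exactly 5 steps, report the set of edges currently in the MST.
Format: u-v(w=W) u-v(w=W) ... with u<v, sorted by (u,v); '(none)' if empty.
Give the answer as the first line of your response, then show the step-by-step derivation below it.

1-6(w=7) 2-3(w=2) 2-6(w=7) 3-4(w=6) 4-5(w=5)

step 1: add edge 4-5 (w=5); MST = {4-5(w=5)}
step 2: add edge 3-4 (w=6); MST = {3-4(w=6) 4-5(w=5)}
step 3: add edge 2-3 (w=2); MST = {2-3(w=2) 3-4(w=6) 4-5(w=5)}
step 4: add edge 2-6 (w=7); MST = {2-3(w=2) 2-6(w=7) 3-4(w=6) 4-5(w=5)}
step 5: add edge 1-6 (w=7); MST = {1-6(w=7) 2-3(w=2) 2-6(w=7) 3-4(w=6) 4-5(w=5)}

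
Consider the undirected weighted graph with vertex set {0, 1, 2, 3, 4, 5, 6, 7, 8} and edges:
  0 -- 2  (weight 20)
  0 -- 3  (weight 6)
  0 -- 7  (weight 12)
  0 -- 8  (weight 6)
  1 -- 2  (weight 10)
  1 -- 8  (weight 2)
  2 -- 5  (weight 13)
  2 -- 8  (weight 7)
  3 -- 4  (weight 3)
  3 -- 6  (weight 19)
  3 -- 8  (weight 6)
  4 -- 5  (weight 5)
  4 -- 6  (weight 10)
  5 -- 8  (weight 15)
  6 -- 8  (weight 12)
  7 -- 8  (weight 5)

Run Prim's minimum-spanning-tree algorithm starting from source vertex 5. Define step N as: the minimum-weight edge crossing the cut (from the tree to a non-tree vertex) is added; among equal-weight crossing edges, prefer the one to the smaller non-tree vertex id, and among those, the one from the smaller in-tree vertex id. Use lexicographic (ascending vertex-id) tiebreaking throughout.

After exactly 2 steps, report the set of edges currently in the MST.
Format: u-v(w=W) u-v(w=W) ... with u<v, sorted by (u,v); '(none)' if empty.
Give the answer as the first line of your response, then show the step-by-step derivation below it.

3-4(w=3) 4-5(w=5)

step 1: add edge 4-5 (w=5); MST = {4-5(w=5)}
step 2: add edge 3-4 (w=3); MST = {3-4(w=3) 4-5(w=5)}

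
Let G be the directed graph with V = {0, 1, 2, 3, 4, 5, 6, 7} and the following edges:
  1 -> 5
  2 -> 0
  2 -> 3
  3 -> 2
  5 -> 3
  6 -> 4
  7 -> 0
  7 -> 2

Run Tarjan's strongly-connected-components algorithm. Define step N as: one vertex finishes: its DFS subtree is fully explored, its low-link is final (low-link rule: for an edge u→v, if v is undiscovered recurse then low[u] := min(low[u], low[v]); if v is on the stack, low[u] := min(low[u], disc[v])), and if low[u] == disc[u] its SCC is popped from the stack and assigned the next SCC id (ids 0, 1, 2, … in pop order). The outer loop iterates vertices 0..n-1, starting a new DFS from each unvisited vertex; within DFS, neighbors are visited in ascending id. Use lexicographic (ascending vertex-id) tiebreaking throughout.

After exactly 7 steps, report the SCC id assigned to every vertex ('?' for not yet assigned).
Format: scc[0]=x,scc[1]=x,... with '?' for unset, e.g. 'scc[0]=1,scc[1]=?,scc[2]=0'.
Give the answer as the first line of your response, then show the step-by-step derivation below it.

scc[0]=0,scc[1]=3,scc[2]=1,scc[3]=1,scc[4]=4,scc[5]=2,scc[6]=5,scc[7]=?

step 1: low=(low[0]=0,low[1]=?,low[2]=?,low[3]=?,low[4]=?,low[5]=?,low[6]=?,low[7]=?); scc=(scc[0]=0,scc[1]=?,scc[2]=?,scc[3]=?,scc[4]=?,scc[5]=?,scc[6]=?,scc[7]=?)
step 2: low=(low[0]=0,low[1]=1,low[2]=3,low[3]=3,low[4]=?,low[5]=2,low[6]=?,low[7]=?); scc=(scc[0]=0,scc[1]=?,scc[2]=?,scc[3]=?,scc[4]=?,scc[5]=?,scc[6]=?,scc[7]=?)
step 3: low=(low[0]=0,low[1]=1,low[2]=3,low[3]=3,low[4]=?,low[5]=2,low[6]=?,low[7]=?); scc=(scc[0]=0,scc[1]=?,scc[2]=1,scc[3]=1,scc[4]=?,scc[5]=?,scc[6]=?,scc[7]=?)
step 4: low=(low[0]=0,low[1]=1,low[2]=3,low[3]=3,low[4]=?,low[5]=2,low[6]=?,low[7]=?); scc=(scc[0]=0,scc[1]=?,scc[2]=1,scc[3]=1,scc[4]=?,scc[5]=2,scc[6]=?,scc[7]=?)
step 5: low=(low[0]=0,low[1]=1,low[2]=3,low[3]=3,low[4]=?,low[5]=2,low[6]=?,low[7]=?); scc=(scc[0]=0,scc[1]=3,scc[2]=1,scc[3]=1,scc[4]=?,scc[5]=2,scc[6]=?,scc[7]=?)
step 6: low=(low[0]=0,low[1]=1,low[2]=3,low[3]=3,low[4]=5,low[5]=2,low[6]=?,low[7]=?); scc=(scc[0]=0,scc[1]=3,scc[2]=1,scc[3]=1,scc[4]=4,scc[5]=2,scc[6]=?,scc[7]=?)
step 7: low=(low[0]=0,low[1]=1,low[2]=3,low[3]=3,low[4]=5,low[5]=2,low[6]=6,low[7]=?); scc=(scc[0]=0,scc[1]=3,scc[2]=1,scc[3]=1,scc[4]=4,scc[5]=2,scc[6]=5,scc[7]=?)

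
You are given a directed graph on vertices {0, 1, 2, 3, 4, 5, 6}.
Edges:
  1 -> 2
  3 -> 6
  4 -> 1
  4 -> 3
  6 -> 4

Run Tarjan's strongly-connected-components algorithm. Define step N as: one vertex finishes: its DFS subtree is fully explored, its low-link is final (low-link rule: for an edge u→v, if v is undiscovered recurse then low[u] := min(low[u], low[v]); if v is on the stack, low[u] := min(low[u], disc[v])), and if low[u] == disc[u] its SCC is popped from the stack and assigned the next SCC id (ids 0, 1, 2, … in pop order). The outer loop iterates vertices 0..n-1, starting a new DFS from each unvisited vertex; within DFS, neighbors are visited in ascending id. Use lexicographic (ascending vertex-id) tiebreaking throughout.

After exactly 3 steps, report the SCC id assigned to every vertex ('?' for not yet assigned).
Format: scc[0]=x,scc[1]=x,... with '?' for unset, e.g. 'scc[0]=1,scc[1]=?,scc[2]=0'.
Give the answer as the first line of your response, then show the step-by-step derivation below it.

scc[0]=0,scc[1]=2,scc[2]=1,scc[3]=?,scc[4]=?,scc[5]=?,scc[6]=?

step 1: low=(low[0]=0,low[1]=?,low[2]=?,low[3]=?,low[4]=?,low[5]=?,low[6]=?); scc=(scc[0]=0,scc[1]=?,scc[2]=?,scc[3]=?,scc[4]=?,scc[5]=?,scc[6]=?)
step 2: low=(low[0]=0,low[1]=1,low[2]=2,low[3]=?,low[4]=?,low[5]=?,low[6]=?); scc=(scc[0]=0,scc[1]=?,scc[2]=1,scc[3]=?,scc[4]=?,scc[5]=?,scc[6]=?)
step 3: low=(low[0]=0,low[1]=1,low[2]=2,low[3]=?,low[4]=?,low[5]=?,low[6]=?); scc=(scc[0]=0,scc[1]=2,scc[2]=1,scc[3]=?,scc[4]=?,scc[5]=?,scc[6]=?)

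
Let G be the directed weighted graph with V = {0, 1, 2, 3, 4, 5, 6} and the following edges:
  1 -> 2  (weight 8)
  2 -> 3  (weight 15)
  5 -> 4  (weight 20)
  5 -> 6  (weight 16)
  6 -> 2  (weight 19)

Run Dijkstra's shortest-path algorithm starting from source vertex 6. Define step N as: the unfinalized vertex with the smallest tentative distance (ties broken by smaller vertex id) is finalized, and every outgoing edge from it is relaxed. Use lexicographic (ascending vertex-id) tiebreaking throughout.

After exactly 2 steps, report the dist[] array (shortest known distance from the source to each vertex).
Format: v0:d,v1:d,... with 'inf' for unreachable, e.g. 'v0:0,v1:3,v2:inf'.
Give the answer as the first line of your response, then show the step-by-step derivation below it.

v0:inf,v1:inf,v2:19,v3:34,v4:inf,v5:inf,v6:0

step 1: dist = v0:inf,v1:inf,v2:19,v3:inf,v4:inf,v5:inf,v6:0
step 2: dist = v0:inf,v1:inf,v2:19,v3:34,v4:inf,v5:inf,v6:0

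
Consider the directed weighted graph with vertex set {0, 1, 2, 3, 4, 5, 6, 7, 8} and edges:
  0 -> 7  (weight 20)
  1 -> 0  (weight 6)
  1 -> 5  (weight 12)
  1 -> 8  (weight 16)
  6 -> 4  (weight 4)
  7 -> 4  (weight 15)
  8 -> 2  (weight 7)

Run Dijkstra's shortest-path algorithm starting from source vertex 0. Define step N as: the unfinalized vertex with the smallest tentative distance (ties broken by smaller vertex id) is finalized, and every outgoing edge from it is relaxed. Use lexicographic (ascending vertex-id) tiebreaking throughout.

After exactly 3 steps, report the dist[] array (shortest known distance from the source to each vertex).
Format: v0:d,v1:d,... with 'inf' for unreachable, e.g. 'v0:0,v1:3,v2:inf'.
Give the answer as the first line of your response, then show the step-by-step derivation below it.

v0:0,v1:inf,v2:inf,v3:inf,v4:35,v5:inf,v6:inf,v7:20,v8:inf

step 1: dist = v0:0,v1:inf,v2:inf,v3:inf,v4:inf,v5:inf,v6:inf,v7:20,v8:inf
step 2: dist = v0:0,v1:inf,v2:inf,v3:inf,v4:35,v5:inf,v6:inf,v7:20,v8:inf
step 3: dist = v0:0,v1:inf,v2:inf,v3:inf,v4:35,v5:inf,v6:inf,v7:20,v8:inf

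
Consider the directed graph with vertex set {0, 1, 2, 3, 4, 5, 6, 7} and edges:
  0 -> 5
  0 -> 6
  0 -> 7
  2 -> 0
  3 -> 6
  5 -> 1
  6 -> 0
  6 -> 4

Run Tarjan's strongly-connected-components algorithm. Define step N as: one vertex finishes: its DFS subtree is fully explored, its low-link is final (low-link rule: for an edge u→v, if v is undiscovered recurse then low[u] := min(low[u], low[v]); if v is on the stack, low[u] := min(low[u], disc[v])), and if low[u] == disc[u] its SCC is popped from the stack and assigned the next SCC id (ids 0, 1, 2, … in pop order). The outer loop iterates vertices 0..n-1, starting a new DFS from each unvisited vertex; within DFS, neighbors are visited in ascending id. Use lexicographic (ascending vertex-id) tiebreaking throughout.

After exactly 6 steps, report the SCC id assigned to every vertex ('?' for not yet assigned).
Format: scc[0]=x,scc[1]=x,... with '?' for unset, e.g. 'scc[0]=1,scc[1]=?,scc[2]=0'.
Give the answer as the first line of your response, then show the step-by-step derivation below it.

scc[0]=4,scc[1]=0,scc[2]=?,scc[3]=?,scc[4]=2,scc[5]=1,scc[6]=4,scc[7]=3

step 1: low=(low[0]=0,low[1]=2,low[2]=?,low[3]=?,low[4]=?,low[5]=1,low[6]=?,low[7]=?); scc=(scc[0]=?,scc[1]=0,scc[2]=?,scc[3]=?,scc[4]=?,scc[5]=?,scc[6]=?,scc[7]=?)
step 2: low=(low[0]=0,low[1]=2,low[2]=?,low[3]=?,low[4]=?,low[5]=1,low[6]=?,low[7]=?); scc=(scc[0]=?,scc[1]=0,scc[2]=?,scc[3]=?,scc[4]=?,scc[5]=1,scc[6]=?,scc[7]=?)
step 3: low=(low[0]=0,low[1]=2,low[2]=?,low[3]=?,low[4]=4,low[5]=1,low[6]=0,low[7]=?); scc=(scc[0]=?,scc[1]=0,scc[2]=?,scc[3]=?,scc[4]=2,scc[5]=1,scc[6]=?,scc[7]=?)
step 4: low=(low[0]=0,low[1]=2,low[2]=?,low[3]=?,low[4]=4,low[5]=1,low[6]=0,low[7]=?); scc=(scc[0]=?,scc[1]=0,scc[2]=?,scc[3]=?,scc[4]=2,scc[5]=1,scc[6]=?,scc[7]=?)
step 5: low=(low[0]=0,low[1]=2,low[2]=?,low[3]=?,low[4]=4,low[5]=1,low[6]=0,low[7]=5); scc=(scc[0]=?,scc[1]=0,scc[2]=?,scc[3]=?,scc[4]=2,scc[5]=1,scc[6]=?,scc[7]=3)
step 6: low=(low[0]=0,low[1]=2,low[2]=?,low[3]=?,low[4]=4,low[5]=1,low[6]=0,low[7]=5); scc=(scc[0]=4,scc[1]=0,scc[2]=?,scc[3]=?,scc[4]=2,scc[5]=1,scc[6]=4,scc[7]=3)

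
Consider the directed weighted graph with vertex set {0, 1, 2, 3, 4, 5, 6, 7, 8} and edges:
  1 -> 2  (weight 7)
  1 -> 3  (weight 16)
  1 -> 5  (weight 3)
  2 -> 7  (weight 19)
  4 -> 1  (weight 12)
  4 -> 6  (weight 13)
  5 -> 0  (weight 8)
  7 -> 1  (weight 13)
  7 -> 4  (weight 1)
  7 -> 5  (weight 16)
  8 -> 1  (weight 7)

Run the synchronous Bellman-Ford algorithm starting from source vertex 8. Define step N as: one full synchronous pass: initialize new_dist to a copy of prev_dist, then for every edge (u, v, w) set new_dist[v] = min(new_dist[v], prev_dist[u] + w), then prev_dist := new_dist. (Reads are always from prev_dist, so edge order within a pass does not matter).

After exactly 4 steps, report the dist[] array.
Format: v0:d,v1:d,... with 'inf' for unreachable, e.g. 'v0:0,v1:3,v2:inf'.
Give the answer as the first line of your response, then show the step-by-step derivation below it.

v0:18,v1:7,v2:14,v3:23,v4:34,v5:10,v6:inf,v7:33,v8:0

step 1: dist = v0:inf,v1:7,v2:inf,v3:inf,v4:inf,v5:inf,v6:inf,v7:inf,v8:0
step 2: dist = v0:inf,v1:7,v2:14,v3:23,v4:inf,v5:10,v6:inf,v7:inf,v8:0
step 3: dist = v0:18,v1:7,v2:14,v3:23,v4:inf,v5:10,v6:inf,v7:33,v8:0
step 4: dist = v0:18,v1:7,v2:14,v3:23,v4:34,v5:10,v6:inf,v7:33,v8:0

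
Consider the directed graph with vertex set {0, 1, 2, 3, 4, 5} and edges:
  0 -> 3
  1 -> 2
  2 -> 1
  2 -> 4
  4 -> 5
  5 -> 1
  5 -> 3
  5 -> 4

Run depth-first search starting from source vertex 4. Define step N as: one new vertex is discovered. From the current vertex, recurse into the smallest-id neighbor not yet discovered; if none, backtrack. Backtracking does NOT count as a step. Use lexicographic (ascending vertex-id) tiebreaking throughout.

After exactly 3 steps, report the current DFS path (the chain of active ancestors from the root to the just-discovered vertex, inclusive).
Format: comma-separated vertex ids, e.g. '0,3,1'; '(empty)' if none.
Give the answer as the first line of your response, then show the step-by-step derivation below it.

4,5,1

step 1: discover 4; path=4; order=4
step 2: discover 5; path=4>5; order=4,5
step 3: discover 1; path=4>5>1; order=4,5,1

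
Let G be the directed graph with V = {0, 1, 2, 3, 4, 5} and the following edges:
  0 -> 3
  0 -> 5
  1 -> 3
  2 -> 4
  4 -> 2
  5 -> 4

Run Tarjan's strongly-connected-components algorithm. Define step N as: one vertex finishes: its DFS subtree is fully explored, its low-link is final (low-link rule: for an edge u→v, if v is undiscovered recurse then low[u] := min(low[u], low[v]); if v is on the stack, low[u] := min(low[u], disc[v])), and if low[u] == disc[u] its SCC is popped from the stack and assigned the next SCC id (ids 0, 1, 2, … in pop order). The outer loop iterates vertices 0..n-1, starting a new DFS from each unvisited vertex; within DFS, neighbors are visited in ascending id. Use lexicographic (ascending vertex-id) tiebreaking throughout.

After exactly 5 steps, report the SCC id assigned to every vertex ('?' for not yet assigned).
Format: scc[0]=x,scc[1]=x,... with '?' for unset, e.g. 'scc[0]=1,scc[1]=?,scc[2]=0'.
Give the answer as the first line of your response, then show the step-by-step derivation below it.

scc[0]=3,scc[1]=?,scc[2]=1,scc[3]=0,scc[4]=1,scc[5]=2

step 1: low=(low[0]=0,low[1]=?,low[2]=?,low[3]=1,low[4]=?,low[5]=?); scc=(scc[0]=?,scc[1]=?,scc[2]=?,scc[3]=0,scc[4]=?,scc[5]=?)
step 2: low=(low[0]=0,low[1]=?,low[2]=3,low[3]=1,low[4]=3,low[5]=2); scc=(scc[0]=?,scc[1]=?,scc[2]=?,scc[3]=0,scc[4]=?,scc[5]=?)
step 3: low=(low[0]=0,low[1]=?,low[2]=3,low[3]=1,low[4]=3,low[5]=2); scc=(scc[0]=?,scc[1]=?,scc[2]=1,scc[3]=0,scc[4]=1,scc[5]=?)
step 4: low=(low[0]=0,low[1]=?,low[2]=3,low[3]=1,low[4]=3,low[5]=2); scc=(scc[0]=?,scc[1]=?,scc[2]=1,scc[3]=0,scc[4]=1,scc[5]=2)
step 5: low=(low[0]=0,low[1]=?,low[2]=3,low[3]=1,low[4]=3,low[5]=2); scc=(scc[0]=3,scc[1]=?,scc[2]=1,scc[3]=0,scc[4]=1,scc[5]=2)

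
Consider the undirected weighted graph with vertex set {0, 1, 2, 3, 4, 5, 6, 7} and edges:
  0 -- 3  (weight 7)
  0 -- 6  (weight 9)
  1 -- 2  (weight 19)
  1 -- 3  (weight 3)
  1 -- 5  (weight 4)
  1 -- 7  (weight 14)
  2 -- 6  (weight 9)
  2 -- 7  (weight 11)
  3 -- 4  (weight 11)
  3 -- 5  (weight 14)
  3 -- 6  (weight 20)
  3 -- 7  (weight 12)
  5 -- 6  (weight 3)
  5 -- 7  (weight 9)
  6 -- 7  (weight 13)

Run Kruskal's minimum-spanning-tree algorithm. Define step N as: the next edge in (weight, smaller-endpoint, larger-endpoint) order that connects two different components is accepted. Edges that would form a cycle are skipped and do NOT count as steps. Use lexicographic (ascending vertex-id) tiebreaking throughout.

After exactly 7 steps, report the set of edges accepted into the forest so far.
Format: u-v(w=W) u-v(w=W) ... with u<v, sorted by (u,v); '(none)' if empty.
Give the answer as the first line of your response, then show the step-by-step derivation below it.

0-3(w=7) 1-3(w=3) 1-5(w=4) 2-6(w=9) 3-4(w=11) 5-6(w=3) 5-7(w=9)

step 1: add edge 1-3 (w=3); MST = {1-3(w=3)}
step 2: add edge 5-6 (w=3); MST = {1-3(w=3) 5-6(w=3)}
step 3: add edge 1-5 (w=4); MST = {1-3(w=3) 1-5(w=4) 5-6(w=3)}
step 4: add edge 0-3 (w=7); MST = {0-3(w=7) 1-3(w=3) 1-5(w=4) 5-6(w=3)}
step 5: add edge 2-6 (w=9); MST = {0-3(w=7) 1-3(w=3) 1-5(w=4) 2-6(w=9) 5-6(w=3)}
step 6: add edge 5-7 (w=9); MST = {0-3(w=7) 1-3(w=3) 1-5(w=4) 2-6(w=9) 5-6(w=3) 5-7(w=9)}
step 7: add edge 3-4 (w=11); MST = {0-3(w=7) 1-3(w=3) 1-5(w=4) 2-6(w=9) 3-4(w=11) 5-6(w=3) 5-7(w=9)}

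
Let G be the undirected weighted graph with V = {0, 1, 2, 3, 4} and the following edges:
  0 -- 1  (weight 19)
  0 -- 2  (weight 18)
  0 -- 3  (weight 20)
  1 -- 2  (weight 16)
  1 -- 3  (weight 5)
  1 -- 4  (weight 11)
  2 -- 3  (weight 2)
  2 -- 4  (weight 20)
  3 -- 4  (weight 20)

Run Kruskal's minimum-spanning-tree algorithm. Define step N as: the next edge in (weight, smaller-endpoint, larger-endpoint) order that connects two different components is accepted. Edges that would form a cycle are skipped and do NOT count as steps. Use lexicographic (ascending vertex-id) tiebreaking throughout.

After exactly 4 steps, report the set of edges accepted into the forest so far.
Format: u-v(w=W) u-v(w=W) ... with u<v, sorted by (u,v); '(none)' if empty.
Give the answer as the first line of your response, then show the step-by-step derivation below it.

0-2(w=18) 1-3(w=5) 1-4(w=11) 2-3(w=2)

step 1: add edge 2-3 (w=2); MST = {2-3(w=2)}
step 2: add edge 1-3 (w=5); MST = {1-3(w=5) 2-3(w=2)}
step 3: add edge 1-4 (w=11); MST = {1-3(w=5) 1-4(w=11) 2-3(w=2)}
step 4: add edge 0-2 (w=18); MST = {0-2(w=18) 1-3(w=5) 1-4(w=11) 2-3(w=2)}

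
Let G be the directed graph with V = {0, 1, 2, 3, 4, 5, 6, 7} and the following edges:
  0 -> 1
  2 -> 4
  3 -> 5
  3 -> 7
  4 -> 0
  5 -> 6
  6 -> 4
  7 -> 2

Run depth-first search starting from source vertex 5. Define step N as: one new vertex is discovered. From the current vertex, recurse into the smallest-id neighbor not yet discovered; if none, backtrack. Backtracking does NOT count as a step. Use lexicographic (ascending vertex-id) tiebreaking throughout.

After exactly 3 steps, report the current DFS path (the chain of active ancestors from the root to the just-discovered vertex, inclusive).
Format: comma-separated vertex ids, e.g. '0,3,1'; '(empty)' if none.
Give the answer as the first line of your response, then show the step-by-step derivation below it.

5,6,4

step 1: discover 5; path=5; order=5
step 2: discover 6; path=5>6; order=5,6
step 3: discover 4; path=5>6>4; order=5,6,4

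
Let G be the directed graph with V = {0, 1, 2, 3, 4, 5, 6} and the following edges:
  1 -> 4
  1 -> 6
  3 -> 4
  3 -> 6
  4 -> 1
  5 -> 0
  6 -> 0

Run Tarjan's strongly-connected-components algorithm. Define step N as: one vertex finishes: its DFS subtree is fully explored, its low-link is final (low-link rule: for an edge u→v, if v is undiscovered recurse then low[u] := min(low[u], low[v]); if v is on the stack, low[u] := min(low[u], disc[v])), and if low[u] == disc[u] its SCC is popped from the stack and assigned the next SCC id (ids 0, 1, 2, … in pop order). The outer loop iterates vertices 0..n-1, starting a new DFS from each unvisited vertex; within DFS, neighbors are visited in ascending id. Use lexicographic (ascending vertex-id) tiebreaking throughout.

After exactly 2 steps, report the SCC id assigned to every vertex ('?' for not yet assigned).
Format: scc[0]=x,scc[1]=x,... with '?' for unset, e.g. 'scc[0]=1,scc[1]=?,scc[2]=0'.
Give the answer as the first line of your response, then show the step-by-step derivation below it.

scc[0]=0,scc[1]=?,scc[2]=?,scc[3]=?,scc[4]=?,scc[5]=?,scc[6]=?

step 1: low=(low[0]=0,low[1]=?,low[2]=?,low[3]=?,low[4]=?,low[5]=?,low[6]=?); scc=(scc[0]=0,scc[1]=?,scc[2]=?,scc[3]=?,scc[4]=?,scc[5]=?,scc[6]=?)
step 2: low=(low[0]=0,low[1]=1,low[2]=?,low[3]=?,low[4]=1,low[5]=?,low[6]=?); scc=(scc[0]=0,scc[1]=?,scc[2]=?,scc[3]=?,scc[4]=?,scc[5]=?,scc[6]=?)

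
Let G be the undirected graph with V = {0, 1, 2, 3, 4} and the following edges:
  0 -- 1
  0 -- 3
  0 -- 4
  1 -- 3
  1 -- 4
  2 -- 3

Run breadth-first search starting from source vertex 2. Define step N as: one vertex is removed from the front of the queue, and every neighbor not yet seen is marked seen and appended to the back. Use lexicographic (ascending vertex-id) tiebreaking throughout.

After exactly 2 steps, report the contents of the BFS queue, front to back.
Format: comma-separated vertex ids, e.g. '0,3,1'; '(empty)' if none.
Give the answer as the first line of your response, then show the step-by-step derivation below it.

0,1

step 1: dequeue 2; queue=[3]; order=2
step 2: dequeue 3; queue=[0,1]; order=2,3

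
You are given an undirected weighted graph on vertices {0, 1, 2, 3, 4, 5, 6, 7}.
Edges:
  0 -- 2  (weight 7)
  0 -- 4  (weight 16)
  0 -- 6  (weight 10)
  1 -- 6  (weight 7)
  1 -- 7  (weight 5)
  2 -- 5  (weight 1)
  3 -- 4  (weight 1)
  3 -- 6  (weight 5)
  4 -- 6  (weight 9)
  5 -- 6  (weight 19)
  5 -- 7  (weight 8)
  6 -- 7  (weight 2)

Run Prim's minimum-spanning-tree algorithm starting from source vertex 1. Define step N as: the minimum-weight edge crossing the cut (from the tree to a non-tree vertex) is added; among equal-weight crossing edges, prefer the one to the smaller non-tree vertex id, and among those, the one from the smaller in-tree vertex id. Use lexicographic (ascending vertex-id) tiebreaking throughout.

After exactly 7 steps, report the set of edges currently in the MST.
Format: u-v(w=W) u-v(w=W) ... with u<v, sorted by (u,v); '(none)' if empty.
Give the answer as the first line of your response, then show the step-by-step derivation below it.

0-2(w=7) 1-7(w=5) 2-5(w=1) 3-4(w=1) 3-6(w=5) 5-7(w=8) 6-7(w=2)

step 1: add edge 1-7 (w=5); MST = {1-7(w=5)}
step 2: add edge 6-7 (w=2); MST = {1-7(w=5) 6-7(w=2)}
step 3: add edge 3-6 (w=5); MST = {1-7(w=5) 3-6(w=5) 6-7(w=2)}
step 4: add edge 3-4 (w=1); MST = {1-7(w=5) 3-4(w=1) 3-6(w=5) 6-7(w=2)}
step 5: add edge 5-7 (w=8); MST = {1-7(w=5) 3-4(w=1) 3-6(w=5) 5-7(w=8) 6-7(w=2)}
step 6: add edge 2-5 (w=1); MST = {1-7(w=5) 2-5(w=1) 3-4(w=1) 3-6(w=5) 5-7(w=8) 6-7(w=2)}
step 7: add edge 0-2 (w=7); MST = {0-2(w=7) 1-7(w=5) 2-5(w=1) 3-4(w=1) 3-6(w=5) 5-7(w=8) 6-7(w=2)}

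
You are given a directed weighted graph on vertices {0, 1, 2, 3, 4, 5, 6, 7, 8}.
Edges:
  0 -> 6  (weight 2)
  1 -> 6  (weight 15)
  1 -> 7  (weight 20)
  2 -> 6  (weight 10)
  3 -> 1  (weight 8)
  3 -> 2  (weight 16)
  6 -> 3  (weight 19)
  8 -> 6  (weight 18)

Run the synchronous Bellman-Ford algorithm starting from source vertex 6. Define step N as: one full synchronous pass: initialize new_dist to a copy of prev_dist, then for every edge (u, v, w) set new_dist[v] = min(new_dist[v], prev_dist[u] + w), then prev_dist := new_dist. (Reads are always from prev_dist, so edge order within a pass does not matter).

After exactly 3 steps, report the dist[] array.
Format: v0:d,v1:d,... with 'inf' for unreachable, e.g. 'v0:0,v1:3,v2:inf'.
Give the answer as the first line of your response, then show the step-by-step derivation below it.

v0:inf,v1:27,v2:35,v3:19,v4:inf,v5:inf,v6:0,v7:47,v8:inf

step 1: dist = v0:inf,v1:inf,v2:inf,v3:19,v4:inf,v5:inf,v6:0,v7:inf,v8:inf
step 2: dist = v0:inf,v1:27,v2:35,v3:19,v4:inf,v5:inf,v6:0,v7:inf,v8:inf
step 3: dist = v0:inf,v1:27,v2:35,v3:19,v4:inf,v5:inf,v6:0,v7:47,v8:inf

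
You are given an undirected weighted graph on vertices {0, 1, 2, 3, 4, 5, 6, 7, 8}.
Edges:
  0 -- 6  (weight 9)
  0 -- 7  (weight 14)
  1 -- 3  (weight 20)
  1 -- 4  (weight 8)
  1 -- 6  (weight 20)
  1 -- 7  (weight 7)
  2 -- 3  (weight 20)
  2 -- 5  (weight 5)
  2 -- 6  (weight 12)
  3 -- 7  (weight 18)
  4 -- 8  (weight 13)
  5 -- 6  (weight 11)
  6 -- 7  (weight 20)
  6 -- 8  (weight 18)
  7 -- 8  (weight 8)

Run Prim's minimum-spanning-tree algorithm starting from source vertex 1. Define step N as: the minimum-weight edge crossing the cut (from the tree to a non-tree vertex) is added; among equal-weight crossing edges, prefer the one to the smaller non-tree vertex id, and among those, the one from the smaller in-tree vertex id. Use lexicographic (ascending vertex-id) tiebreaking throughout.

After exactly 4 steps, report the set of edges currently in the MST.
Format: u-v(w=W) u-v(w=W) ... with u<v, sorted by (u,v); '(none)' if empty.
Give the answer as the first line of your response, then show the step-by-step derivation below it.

0-7(w=14) 1-4(w=8) 1-7(w=7) 7-8(w=8)

step 1: add edge 1-7 (w=7); MST = {1-7(w=7)}
step 2: add edge 1-4 (w=8); MST = {1-4(w=8) 1-7(w=7)}
step 3: add edge 7-8 (w=8); MST = {1-4(w=8) 1-7(w=7) 7-8(w=8)}
step 4: add edge 0-7 (w=14); MST = {0-7(w=14) 1-4(w=8) 1-7(w=7) 7-8(w=8)}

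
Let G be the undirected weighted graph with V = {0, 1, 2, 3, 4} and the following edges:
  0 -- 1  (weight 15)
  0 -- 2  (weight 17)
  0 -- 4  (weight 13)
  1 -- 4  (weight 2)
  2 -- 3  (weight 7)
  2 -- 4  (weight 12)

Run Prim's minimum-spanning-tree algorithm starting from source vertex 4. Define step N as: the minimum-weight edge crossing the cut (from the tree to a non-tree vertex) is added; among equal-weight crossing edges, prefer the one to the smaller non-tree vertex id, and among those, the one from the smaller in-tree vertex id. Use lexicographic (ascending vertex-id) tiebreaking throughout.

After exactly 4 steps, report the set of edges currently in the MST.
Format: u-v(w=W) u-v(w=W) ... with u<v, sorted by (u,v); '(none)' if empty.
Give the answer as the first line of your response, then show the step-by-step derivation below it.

0-4(w=13) 1-4(w=2) 2-3(w=7) 2-4(w=12)

step 1: add edge 1-4 (w=2); MST = {1-4(w=2)}
step 2: add edge 2-4 (w=12); MST = {1-4(w=2) 2-4(w=12)}
step 3: add edge 2-3 (w=7); MST = {1-4(w=2) 2-3(w=7) 2-4(w=12)}
step 4: add edge 0-4 (w=13); MST = {0-4(w=13) 1-4(w=2) 2-3(w=7) 2-4(w=12)}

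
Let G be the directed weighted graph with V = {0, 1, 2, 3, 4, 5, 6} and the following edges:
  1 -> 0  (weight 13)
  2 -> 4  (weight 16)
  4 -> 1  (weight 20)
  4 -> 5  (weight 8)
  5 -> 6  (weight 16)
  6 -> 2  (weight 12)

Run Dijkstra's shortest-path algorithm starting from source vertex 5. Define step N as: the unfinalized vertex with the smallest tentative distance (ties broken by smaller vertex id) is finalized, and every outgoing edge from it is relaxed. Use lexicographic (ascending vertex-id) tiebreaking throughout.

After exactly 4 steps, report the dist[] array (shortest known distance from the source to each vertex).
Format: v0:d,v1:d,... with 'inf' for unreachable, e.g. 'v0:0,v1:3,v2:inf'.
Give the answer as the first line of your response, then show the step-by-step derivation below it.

v0:inf,v1:64,v2:28,v3:inf,v4:44,v5:0,v6:16

step 1: dist = v0:inf,v1:inf,v2:inf,v3:inf,v4:inf,v5:0,v6:16
step 2: dist = v0:inf,v1:inf,v2:28,v3:inf,v4:inf,v5:0,v6:16
step 3: dist = v0:inf,v1:inf,v2:28,v3:inf,v4:44,v5:0,v6:16
step 4: dist = v0:inf,v1:64,v2:28,v3:inf,v4:44,v5:0,v6:16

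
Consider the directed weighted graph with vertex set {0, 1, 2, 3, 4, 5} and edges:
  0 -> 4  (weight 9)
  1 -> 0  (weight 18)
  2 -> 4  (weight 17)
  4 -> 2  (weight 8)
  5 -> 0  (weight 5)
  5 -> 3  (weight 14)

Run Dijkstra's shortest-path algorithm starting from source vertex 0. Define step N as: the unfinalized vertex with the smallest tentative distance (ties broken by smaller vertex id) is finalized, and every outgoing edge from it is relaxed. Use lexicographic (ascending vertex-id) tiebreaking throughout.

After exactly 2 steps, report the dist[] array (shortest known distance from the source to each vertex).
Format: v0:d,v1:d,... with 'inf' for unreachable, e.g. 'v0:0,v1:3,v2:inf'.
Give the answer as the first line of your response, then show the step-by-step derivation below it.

v0:0,v1:inf,v2:17,v3:inf,v4:9,v5:inf

step 1: dist = v0:0,v1:inf,v2:inf,v3:inf,v4:9,v5:inf
step 2: dist = v0:0,v1:inf,v2:17,v3:inf,v4:9,v5:inf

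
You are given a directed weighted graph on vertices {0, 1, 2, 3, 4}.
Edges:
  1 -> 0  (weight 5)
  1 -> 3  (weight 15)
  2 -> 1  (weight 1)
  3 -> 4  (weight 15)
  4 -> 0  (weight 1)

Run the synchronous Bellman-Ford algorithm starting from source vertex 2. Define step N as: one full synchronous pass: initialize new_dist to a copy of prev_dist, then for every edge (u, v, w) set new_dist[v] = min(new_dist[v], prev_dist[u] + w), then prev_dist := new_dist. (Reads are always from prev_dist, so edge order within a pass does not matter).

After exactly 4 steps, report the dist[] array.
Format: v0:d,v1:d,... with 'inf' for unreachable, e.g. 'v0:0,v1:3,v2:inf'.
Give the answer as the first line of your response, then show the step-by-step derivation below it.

v0:6,v1:1,v2:0,v3:16,v4:31

step 1: dist = v0:inf,v1:1,v2:0,v3:inf,v4:inf
step 2: dist = v0:6,v1:1,v2:0,v3:16,v4:inf
step 3: dist = v0:6,v1:1,v2:0,v3:16,v4:31
step 4: dist = v0:6,v1:1,v2:0,v3:16,v4:31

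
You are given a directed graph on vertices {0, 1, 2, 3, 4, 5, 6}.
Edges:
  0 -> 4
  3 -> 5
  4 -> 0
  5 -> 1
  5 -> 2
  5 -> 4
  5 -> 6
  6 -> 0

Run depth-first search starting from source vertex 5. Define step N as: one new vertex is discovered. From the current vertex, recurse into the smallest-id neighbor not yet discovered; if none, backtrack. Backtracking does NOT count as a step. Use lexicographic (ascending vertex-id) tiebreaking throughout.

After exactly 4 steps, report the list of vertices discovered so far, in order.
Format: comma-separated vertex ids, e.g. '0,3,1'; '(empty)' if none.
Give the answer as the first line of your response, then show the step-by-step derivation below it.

5,1,2,4

step 1: discover 5; path=5; order=5
step 2: discover 1; path=5>1; order=5,1
step 3: discover 2; path=5>2; order=5,1,2
step 4: discover 4; path=5>4; order=5,1,2,4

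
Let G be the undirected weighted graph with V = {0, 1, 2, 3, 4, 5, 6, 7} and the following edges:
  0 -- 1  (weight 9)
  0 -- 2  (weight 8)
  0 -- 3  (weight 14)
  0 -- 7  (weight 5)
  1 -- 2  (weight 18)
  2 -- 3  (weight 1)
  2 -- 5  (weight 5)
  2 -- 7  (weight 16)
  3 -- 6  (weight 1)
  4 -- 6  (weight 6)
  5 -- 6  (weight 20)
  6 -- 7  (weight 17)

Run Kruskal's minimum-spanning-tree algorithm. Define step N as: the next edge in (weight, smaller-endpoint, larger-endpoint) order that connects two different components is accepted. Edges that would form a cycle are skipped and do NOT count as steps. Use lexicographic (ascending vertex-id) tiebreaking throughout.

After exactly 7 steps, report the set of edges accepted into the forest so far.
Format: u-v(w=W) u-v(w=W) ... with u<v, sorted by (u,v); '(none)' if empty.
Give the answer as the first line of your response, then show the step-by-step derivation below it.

0-1(w=9) 0-2(w=8) 0-7(w=5) 2-3(w=1) 2-5(w=5) 3-6(w=1) 4-6(w=6)

step 1: add edge 2-3 (w=1); MST = {2-3(w=1)}
step 2: add edge 3-6 (w=1); MST = {2-3(w=1) 3-6(w=1)}
step 3: add edge 0-7 (w=5); MST = {0-7(w=5) 2-3(w=1) 3-6(w=1)}
step 4: add edge 2-5 (w=5); MST = {0-7(w=5) 2-3(w=1) 2-5(w=5) 3-6(w=1)}
step 5: add edge 4-6 (w=6); MST = {0-7(w=5) 2-3(w=1) 2-5(w=5) 3-6(w=1) 4-6(w=6)}
step 6: add edge 0-2 (w=8); MST = {0-2(w=8) 0-7(w=5) 2-3(w=1) 2-5(w=5) 3-6(w=1) 4-6(w=6)}
step 7: add edge 0-1 (w=9); MST = {0-1(w=9) 0-2(w=8) 0-7(w=5) 2-3(w=1) 2-5(w=5) 3-6(w=1) 4-6(w=6)}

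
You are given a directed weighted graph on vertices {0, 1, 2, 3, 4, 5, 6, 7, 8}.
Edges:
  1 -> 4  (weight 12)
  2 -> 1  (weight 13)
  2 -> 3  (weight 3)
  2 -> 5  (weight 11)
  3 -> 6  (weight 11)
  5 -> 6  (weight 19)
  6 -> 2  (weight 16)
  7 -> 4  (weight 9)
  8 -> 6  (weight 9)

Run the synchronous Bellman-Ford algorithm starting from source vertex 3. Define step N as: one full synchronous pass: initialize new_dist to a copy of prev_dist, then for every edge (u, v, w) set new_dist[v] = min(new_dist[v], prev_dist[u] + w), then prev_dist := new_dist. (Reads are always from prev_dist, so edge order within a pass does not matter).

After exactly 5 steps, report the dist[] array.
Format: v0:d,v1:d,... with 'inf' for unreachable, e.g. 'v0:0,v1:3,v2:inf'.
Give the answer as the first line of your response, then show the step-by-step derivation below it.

v0:inf,v1:40,v2:27,v3:0,v4:52,v5:38,v6:11,v7:inf,v8:inf

step 1: dist = v0:inf,v1:inf,v2:inf,v3:0,v4:inf,v5:inf,v6:11,v7:inf,v8:inf
step 2: dist = v0:inf,v1:inf,v2:27,v3:0,v4:inf,v5:inf,v6:11,v7:inf,v8:inf
step 3: dist = v0:inf,v1:40,v2:27,v3:0,v4:inf,v5:38,v6:11,v7:inf,v8:inf
step 4: dist = v0:inf,v1:40,v2:27,v3:0,v4:52,v5:38,v6:11,v7:inf,v8:inf
step 5: dist = v0:inf,v1:40,v2:27,v3:0,v4:52,v5:38,v6:11,v7:inf,v8:inf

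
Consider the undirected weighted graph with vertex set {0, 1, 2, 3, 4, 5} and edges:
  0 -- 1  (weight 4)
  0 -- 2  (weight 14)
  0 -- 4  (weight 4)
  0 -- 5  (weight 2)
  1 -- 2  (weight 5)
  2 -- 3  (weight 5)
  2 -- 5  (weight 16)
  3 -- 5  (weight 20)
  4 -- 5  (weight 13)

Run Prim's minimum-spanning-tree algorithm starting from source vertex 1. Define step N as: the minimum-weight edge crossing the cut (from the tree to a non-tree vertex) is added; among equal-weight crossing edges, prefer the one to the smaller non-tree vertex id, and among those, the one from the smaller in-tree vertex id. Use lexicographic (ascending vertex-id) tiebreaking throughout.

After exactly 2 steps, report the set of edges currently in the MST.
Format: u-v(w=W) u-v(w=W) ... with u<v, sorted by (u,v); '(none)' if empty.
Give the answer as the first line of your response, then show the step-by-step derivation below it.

0-1(w=4) 0-5(w=2)

step 1: add edge 0-1 (w=4); MST = {0-1(w=4)}
step 2: add edge 0-5 (w=2); MST = {0-1(w=4) 0-5(w=2)}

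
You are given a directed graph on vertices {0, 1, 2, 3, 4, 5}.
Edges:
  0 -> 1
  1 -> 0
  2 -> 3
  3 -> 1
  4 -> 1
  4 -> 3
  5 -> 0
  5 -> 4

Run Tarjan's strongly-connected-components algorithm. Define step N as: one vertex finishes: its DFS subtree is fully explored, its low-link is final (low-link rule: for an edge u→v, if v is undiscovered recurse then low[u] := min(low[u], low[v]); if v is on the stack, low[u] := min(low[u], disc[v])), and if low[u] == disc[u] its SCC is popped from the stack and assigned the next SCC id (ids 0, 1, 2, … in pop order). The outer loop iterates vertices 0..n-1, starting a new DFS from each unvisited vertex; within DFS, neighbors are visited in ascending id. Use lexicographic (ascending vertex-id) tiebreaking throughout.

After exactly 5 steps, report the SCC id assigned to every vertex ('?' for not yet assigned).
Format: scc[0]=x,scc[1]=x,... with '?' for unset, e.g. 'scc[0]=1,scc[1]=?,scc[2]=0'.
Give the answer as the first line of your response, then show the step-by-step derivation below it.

scc[0]=0,scc[1]=0,scc[2]=2,scc[3]=1,scc[4]=3,scc[5]=?

step 1: low=(low[0]=0,low[1]=0,low[2]=?,low[3]=?,low[4]=?,low[5]=?); scc=(scc[0]=?,scc[1]=?,scc[2]=?,scc[3]=?,scc[4]=?,scc[5]=?)
step 2: low=(low[0]=0,low[1]=0,low[2]=?,low[3]=?,low[4]=?,low[5]=?); scc=(scc[0]=0,scc[1]=0,scc[2]=?,scc[3]=?,scc[4]=?,scc[5]=?)
step 3: low=(low[0]=0,low[1]=0,low[2]=2,low[3]=3,low[4]=?,low[5]=?); scc=(scc[0]=0,scc[1]=0,scc[2]=?,scc[3]=1,scc[4]=?,scc[5]=?)
step 4: low=(low[0]=0,low[1]=0,low[2]=2,low[3]=3,low[4]=?,low[5]=?); scc=(scc[0]=0,scc[1]=0,scc[2]=2,scc[3]=1,scc[4]=?,scc[5]=?)
step 5: low=(low[0]=0,low[1]=0,low[2]=2,low[3]=3,low[4]=4,low[5]=?); scc=(scc[0]=0,scc[1]=0,scc[2]=2,scc[3]=1,scc[4]=3,scc[5]=?)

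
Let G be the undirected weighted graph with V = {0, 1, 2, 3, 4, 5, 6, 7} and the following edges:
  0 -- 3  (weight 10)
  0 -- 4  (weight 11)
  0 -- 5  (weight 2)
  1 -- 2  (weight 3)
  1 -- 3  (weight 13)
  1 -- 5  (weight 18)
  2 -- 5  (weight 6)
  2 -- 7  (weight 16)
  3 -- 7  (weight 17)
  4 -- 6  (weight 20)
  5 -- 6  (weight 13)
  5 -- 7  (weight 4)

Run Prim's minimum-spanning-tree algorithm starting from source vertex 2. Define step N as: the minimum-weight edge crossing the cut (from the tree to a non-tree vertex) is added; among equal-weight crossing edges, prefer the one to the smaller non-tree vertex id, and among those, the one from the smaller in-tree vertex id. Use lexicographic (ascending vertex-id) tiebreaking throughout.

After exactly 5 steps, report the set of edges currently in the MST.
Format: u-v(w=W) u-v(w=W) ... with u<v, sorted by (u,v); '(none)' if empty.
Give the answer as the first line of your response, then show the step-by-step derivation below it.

0-3(w=10) 0-5(w=2) 1-2(w=3) 2-5(w=6) 5-7(w=4)

step 1: add edge 1-2 (w=3); MST = {1-2(w=3)}
step 2: add edge 2-5 (w=6); MST = {1-2(w=3) 2-5(w=6)}
step 3: add edge 0-5 (w=2); MST = {0-5(w=2) 1-2(w=3) 2-5(w=6)}
step 4: add edge 5-7 (w=4); MST = {0-5(w=2) 1-2(w=3) 2-5(w=6) 5-7(w=4)}
step 5: add edge 0-3 (w=10); MST = {0-3(w=10) 0-5(w=2) 1-2(w=3) 2-5(w=6) 5-7(w=4)}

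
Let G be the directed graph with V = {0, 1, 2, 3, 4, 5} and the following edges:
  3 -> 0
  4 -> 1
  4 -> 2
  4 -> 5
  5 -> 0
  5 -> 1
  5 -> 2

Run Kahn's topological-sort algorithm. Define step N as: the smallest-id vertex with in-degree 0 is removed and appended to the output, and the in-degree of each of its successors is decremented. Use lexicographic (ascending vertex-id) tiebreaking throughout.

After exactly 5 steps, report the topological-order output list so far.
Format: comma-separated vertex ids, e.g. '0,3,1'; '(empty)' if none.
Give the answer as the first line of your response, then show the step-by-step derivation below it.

3,4,5,0,1

step 1: output 3; order=[3]; indeg=(1,2,2,0,0,1)
step 2: output 4; order=[3,4]; indeg=(1,1,1,0,0,0)
step 3: output 5; order=[3,4,5]; indeg=(0,0,0,0,0,0)
step 4: output 0; order=[3,4,5,0]; indeg=(0,0,0,0,0,0)
step 5: output 1; order=[3,4,5,0,1]; indeg=(0,0,0,0,0,0)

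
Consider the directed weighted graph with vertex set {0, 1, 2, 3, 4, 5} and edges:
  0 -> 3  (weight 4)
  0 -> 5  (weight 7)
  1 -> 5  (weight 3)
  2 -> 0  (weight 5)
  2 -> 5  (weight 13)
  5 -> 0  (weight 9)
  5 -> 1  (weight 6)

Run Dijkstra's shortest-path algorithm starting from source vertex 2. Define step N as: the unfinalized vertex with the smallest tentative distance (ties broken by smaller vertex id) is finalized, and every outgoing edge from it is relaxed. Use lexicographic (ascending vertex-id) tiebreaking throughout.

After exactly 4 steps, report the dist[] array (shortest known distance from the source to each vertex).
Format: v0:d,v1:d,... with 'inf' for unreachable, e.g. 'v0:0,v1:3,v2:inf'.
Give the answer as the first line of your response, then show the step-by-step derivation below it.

v0:5,v1:18,v2:0,v3:9,v4:inf,v5:12

step 1: dist = v0:5,v1:inf,v2:0,v3:inf,v4:inf,v5:13
step 2: dist = v0:5,v1:inf,v2:0,v3:9,v4:inf,v5:12
step 3: dist = v0:5,v1:inf,v2:0,v3:9,v4:inf,v5:12
step 4: dist = v0:5,v1:18,v2:0,v3:9,v4:inf,v5:12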